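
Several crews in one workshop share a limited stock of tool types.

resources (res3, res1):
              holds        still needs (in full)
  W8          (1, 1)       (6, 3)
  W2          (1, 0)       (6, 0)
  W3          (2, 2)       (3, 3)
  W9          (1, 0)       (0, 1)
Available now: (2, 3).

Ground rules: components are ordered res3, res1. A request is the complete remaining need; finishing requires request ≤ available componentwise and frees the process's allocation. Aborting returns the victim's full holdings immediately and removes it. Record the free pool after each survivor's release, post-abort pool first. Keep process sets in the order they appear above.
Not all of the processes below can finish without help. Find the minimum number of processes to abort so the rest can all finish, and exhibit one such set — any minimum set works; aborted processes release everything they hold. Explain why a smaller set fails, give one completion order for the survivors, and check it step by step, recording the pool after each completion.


The answer: abort W8.
Key observation: W2 was stuck for good until W8 gave back (1, 1); in the order shown it finishes at step 3.
No smaller set exists: with zero aborts the deadlock remains.
Survivors finish in the order: W3, W9, W2. Walking it through (pool after the aborts first):
  pool = (3, 4)
  run W3 (needs (3, 3), free (3, 4)); after release of (2, 2) the pool is (5, 6)
  run W9 (needs (0, 1), free (5, 6)); after release of (1, 0) the pool is (6, 6)
  run W2 (needs (6, 0), free (6, 6)); after release of (1, 0) the pool is (7, 6)


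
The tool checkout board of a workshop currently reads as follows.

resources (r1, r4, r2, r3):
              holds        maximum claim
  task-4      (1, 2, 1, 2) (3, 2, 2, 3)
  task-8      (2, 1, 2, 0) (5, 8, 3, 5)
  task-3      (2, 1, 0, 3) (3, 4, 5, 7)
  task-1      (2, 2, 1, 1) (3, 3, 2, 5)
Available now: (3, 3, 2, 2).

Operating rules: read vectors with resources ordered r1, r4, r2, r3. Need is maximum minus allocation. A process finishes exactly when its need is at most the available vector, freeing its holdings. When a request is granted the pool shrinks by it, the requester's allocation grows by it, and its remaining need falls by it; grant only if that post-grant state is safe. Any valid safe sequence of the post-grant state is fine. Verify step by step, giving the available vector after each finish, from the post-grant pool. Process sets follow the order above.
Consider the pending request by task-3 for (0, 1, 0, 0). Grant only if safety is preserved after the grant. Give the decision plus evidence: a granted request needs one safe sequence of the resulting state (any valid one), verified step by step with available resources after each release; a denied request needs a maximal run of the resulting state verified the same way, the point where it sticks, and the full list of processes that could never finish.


DENY — the pretend-granted state is unsafe.
Key observation: after task-4, task-1 the pool peaks at (6, 6, 4, 5), and each blocked process is short somewhere: task-8 on r4; task-3 on r2.
After a pretend grant, a maximal execution: task-4, task-1 — then nothing else fits. Check, step by step:
  pool = (3, 2, 2, 2)
  run task-4 (needs (2, 0, 1, 1), free (3, 2, 2, 2)); after release of (1, 2, 1, 2) the pool is (4, 4, 3, 4)
  run task-1 (needs (1, 1, 1, 4), free (4, 4, 3, 4)); after release of (2, 2, 1, 1) the pool is (6, 6, 4, 5)
  blocked: task-8 wants (3, 7, 1, 5), pool (6, 6, 4, 5) — not enough r4
  blocked: task-3 wants (1, 2, 5, 4), pool (6, 6, 4, 5) — not enough r2
Processes that could never finish after the grant: task-8 and task-3.


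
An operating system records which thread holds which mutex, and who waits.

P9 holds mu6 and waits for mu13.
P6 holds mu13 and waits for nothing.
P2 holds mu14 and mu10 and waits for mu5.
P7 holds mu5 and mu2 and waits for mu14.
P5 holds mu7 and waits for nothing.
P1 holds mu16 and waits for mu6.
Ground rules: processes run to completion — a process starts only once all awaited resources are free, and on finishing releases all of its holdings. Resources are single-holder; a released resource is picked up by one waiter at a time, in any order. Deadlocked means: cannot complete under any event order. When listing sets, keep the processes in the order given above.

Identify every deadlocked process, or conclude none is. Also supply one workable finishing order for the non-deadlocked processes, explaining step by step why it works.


Deadlocked set: P2 and P7.
Key observation: P2 -> P7 -> P2 is a circular wait — nothing in it can go first; no other process is dragged down with it.
The rest can finish in the order P6, P9, P5, P1.
Verifying each step:
  P6: no waits; runs immediately, freeing mu13
  P9 waits on mu13 — all released -> runs and releases mu6
  P5: no waits; runs immediately, freeing mu7
  P1 waits on mu6 — all released -> runs and releases mu16


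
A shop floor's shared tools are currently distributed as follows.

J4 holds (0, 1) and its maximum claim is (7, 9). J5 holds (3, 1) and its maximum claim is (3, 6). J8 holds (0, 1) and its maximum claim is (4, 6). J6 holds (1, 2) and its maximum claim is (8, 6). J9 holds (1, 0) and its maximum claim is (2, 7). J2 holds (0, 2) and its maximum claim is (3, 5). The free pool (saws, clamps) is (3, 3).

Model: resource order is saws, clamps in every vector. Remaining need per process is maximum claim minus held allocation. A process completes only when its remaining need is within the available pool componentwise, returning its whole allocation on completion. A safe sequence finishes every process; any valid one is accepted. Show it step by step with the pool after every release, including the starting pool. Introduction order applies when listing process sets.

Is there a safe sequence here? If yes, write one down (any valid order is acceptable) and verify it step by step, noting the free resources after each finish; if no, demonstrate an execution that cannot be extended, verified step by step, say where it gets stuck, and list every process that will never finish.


SAFE, for example via the order J2, J5, J8, J9, J6, J4.
Key observation: at J2 the run first touches a limit — (3, 3) against (3, 3), exact on a resource it actually requests.
Verifying each step:
  pool = (3, 3)
  run J2 (needs (3, 3), free (3, 3)); after release of (0, 2) the pool is (3, 5)
  run J5 (needs (0, 5), free (3, 5)); after release of (3, 1) the pool is (6, 6)
  run J8 (needs (4, 5), free (6, 6)); after release of (0, 1) the pool is (6, 7)
  run J9 (needs (1, 7), free (6, 7)); after release of (1, 0) the pool is (7, 7)
  run J6 (needs (7, 4), free (7, 7)); after release of (1, 2) the pool is (8, 9)
  run J4 (needs (7, 8), free (8, 9)); after release of (0, 1) the pool is (8, 10)


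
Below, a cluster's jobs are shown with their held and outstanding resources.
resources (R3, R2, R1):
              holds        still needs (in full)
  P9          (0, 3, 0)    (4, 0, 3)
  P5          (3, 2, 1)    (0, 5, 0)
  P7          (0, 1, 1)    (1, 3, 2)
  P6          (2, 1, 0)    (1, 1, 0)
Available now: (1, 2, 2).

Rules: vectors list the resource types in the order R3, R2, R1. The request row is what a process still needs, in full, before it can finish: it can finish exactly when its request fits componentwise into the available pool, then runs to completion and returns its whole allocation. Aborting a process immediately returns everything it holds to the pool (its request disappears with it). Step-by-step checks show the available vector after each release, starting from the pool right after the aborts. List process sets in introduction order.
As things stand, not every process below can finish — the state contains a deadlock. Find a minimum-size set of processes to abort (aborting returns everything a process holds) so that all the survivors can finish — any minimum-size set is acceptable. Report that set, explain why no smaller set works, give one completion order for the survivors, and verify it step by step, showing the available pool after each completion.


The answer: abort P9.
Key observation: P5 had no path to completion before; after the abort of P9 ((0, 3, 0) returned), step 2 is where it fits.
Minimality: the empty abort set fails — the state is deadlocked as it stands.
One survivor order: P6, P5, P7. Walking it through (post-abort pool first):
  pool = (1, 5, 2)
  P6 needs (1, 1, 0) <= (1, 5, 2) -> finishes; pool += (2, 1, 0) = (3, 6, 2)
  P5 needs (0, 5, 0) <= (3, 6, 2) -> finishes; pool += (3, 2, 1) = (6, 8, 3)
  P7 needs (1, 3, 2) <= (6, 8, 3) -> finishes; pool += (0, 1, 1) = (6, 9, 4)


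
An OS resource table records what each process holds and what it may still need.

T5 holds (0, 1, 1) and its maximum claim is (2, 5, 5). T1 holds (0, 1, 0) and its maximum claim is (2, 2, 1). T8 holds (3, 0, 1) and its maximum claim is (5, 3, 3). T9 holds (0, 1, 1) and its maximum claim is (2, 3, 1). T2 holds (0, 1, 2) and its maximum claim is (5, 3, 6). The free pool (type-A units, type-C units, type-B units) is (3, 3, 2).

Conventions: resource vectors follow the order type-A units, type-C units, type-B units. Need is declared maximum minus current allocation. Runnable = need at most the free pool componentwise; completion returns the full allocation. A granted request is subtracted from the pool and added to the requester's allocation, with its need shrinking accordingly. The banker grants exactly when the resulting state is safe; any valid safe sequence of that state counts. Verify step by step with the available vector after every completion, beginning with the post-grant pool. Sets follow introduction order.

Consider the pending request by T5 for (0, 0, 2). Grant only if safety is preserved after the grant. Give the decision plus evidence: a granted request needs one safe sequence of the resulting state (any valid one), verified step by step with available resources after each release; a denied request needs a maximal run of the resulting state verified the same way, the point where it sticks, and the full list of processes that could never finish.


DENY — the pretend-granted state is unsafe.
Key observation: T9, T1 can finish, but then (3, 5, 1) is all there is, and the blocked group's type-B units demands exceed it.
Pretend the grant happened; the run T9, T1 goes as far as possible. Walking it through:
  pool = (3, 3, 0)
  T9: need (2, 2, 0) fits (3, 3, 0); releases (0, 1, 1), pool now (3, 4, 1)
  T1: need (2, 1, 1) fits (3, 4, 1); releases (0, 1, 0), pool now (3, 5, 1)
  T5 still needs (2, 4, 2) but only (3, 5, 1) is free — short on type-B units
  T8 still needs (2, 3, 2) but only (3, 5, 1) is free — short on type-B units
  T2 still needs (5, 2, 4) but only (3, 5, 1) is free — short on type-A units and type-B units
Processes that could never finish after the grant: T5, T8 and T2.


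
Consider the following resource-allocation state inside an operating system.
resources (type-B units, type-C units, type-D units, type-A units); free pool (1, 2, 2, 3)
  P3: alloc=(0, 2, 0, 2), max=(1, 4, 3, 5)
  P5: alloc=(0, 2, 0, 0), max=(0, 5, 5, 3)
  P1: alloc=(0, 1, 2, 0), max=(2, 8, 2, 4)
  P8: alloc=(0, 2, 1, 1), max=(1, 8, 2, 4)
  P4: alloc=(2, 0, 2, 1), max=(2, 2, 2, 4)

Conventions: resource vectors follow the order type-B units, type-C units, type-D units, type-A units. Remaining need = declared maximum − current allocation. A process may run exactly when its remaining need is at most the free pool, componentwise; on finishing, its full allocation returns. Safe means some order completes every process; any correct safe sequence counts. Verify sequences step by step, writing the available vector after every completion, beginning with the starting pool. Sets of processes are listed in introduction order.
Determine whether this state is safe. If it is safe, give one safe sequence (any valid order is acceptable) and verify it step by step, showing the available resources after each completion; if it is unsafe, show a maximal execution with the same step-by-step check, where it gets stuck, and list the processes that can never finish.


UNSAFE.
Key observation: after P4, P3 the pool peaks at (3, 4, 4, 6), and each blocked process is short somewhere: P5 on type-D units; P1 on type-C units; P8 on type-C units.
The run P4, P3 cannot be extended any further. Check, step by step:
  pool = (1, 2, 2, 3)
  P4: need (0, 2, 0, 3) fits (1, 2, 2, 3); releases (2, 0, 2, 1), pool now (3, 2, 4, 4)
  P3: need (1, 2, 3, 3) fits (3, 2, 4, 4); releases (0, 2, 0, 2), pool now (3, 4, 4, 6)
  P5 cannot run: need (0, 3, 5, 3) vs free (3, 4, 4, 6) (insufficient type-D units)
  P1 cannot run: need (2, 7, 0, 4) vs free (3, 4, 4, 6) (insufficient type-C units)
  P8 cannot run: need (1, 6, 1, 3) vs free (3, 4, 4, 6) (insufficient type-C units)
Processes that can never finish: P5, P1 and P8.


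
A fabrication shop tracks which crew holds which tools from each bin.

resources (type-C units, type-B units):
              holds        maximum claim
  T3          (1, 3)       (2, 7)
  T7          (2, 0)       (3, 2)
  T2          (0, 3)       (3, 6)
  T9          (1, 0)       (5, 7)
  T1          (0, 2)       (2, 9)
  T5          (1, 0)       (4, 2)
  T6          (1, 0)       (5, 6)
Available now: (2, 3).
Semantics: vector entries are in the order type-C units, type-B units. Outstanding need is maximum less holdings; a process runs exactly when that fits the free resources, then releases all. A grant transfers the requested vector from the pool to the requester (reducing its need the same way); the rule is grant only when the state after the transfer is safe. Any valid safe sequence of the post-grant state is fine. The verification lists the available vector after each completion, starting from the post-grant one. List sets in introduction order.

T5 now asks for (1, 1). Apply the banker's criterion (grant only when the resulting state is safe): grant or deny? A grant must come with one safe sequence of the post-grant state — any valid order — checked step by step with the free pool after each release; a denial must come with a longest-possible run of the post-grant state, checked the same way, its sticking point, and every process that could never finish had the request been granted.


GRANT — the state after the grant stays safe, e.g. via T7, T5, T2, T3, T1, T6, T9.
Key observation: post-grant, (1, 2) remains, and an order beginning with T7 completes everyone.
Step-by-step check of the post-grant state:
  pool = (1, 2)
  T7 needs (1, 2) <= (1, 2) -> finishes; pool += (2, 0) = (3, 2)
  T5 needs (2, 1) <= (3, 2) -> finishes; pool += (2, 1) = (5, 3)
  T2 needs (3, 3) <= (5, 3) -> finishes; pool += (0, 3) = (5, 6)
  T3 needs (1, 4) <= (5, 6) -> finishes; pool += (1, 3) = (6, 9)
  T1 needs (2, 7) <= (6, 9) -> finishes; pool += (0, 2) = (6, 11)
  T6 needs (4, 6) <= (6, 11) -> finishes; pool += (1, 0) = (7, 11)
  T9 needs (4, 7) <= (7, 11) -> finishes; pool += (1, 0) = (8, 11)


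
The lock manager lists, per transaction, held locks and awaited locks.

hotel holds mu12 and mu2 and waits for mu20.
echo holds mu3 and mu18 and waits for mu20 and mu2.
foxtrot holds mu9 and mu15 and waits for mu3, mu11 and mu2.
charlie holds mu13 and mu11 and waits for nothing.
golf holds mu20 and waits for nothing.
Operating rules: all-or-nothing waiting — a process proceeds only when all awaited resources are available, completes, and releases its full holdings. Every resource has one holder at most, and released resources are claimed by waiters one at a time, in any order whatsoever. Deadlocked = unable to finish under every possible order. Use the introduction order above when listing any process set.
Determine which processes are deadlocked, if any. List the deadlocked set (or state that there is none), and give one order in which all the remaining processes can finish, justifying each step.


Nothing here is deadlocked.
Key observation: no waiting chain loops back on itself — every chain ends at a process that waits on nothing, so everyone eventually runs.
One completion order for the rest: golf, hotel, echo, charlie, foxtrot.
Check, step by step:
  run golf (it waits on nothing); releases mu20
  hotel: everything it awaited (mu20) is free; runs, freeing mu12 and mu2
  echo: everything it awaited (mu20 and mu2) is free; runs, freeing mu3 and mu18
  run charlie (it waits on nothing); releases mu13 and mu11
  foxtrot: everything it awaited (mu3, mu11 and mu2) is free; runs, freeing mu9 and mu15


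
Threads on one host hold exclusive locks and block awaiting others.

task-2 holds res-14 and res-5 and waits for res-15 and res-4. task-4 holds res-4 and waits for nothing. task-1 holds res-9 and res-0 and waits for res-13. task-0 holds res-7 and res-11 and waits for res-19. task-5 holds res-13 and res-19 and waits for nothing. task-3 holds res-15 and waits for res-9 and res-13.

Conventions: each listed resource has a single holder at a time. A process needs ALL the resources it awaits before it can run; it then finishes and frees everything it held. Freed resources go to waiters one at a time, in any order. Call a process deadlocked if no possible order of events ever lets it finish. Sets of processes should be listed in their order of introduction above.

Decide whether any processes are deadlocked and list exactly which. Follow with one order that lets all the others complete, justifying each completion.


Nothing here is deadlocked.
Key observation: the wait graph is acyclic; completion cascades from the unblocked processes through everyone else.
A valid finishing order for the others: task-5, task-4, task-1, task-3, task-0, task-2.
Walking it through:
  run task-5 (it waits on nothing); releases res-13 and res-19
  run task-4 (it waits on nothing); releases res-4
  task-1 waits on res-13 — all released -> runs and releases res-9 and res-0
  task-3 waits on res-9 and res-13 — all released -> runs and releases res-15
  task-0 waits on res-19 — all released -> runs and releases res-7 and res-11
  task-2 waits on res-15 and res-4 — all released -> runs and releases res-14 and res-5


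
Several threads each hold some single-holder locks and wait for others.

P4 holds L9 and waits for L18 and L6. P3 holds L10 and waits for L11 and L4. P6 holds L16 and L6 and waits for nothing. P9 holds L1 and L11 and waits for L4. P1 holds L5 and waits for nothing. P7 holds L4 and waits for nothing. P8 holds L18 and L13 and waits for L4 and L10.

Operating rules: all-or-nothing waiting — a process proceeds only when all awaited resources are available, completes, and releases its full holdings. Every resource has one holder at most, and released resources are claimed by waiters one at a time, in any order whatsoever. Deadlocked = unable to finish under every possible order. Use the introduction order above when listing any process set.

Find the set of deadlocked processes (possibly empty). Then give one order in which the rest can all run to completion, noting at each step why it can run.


Nothing here is deadlocked.
Key observation: the wait graph is acyclic; completion cascades from the unblocked processes through everyone else.
The rest can finish in the order P7, P9, P3, P8, P6, P1, P4.
Verifying each step:
  P7 waits on nothing -> runs at once and releases L4
  run P9 (all its waits — L4 — are resolved); releases L1 and L11
  run P3 (all its waits — L11 and L4 — are resolved); releases L10
  run P8 (all its waits — L4 and L10 — are resolved); releases L18 and L13
  P6 waits on nothing -> runs at once and releases L16 and L6
  P1 waits on nothing -> runs at once and releases L5
  run P4 (all its waits — L18 and L6 — are resolved); releases L9


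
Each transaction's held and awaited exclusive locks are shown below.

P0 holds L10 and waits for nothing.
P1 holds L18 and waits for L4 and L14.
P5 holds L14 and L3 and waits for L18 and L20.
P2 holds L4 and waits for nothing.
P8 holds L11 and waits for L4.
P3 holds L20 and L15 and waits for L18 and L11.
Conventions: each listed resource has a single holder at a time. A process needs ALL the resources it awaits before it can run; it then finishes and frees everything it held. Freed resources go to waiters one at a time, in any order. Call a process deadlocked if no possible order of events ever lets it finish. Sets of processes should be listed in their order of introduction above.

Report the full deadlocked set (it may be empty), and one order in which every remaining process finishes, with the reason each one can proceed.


Deadlocked set: P1, P5 and P3.
Key observation: nobody on the ring P1 -> P5 -> P1 can start until another member finishes, which never happens; P3 is caught in further circular waits.
The rest can finish in the order P0, P2, P8.
Step-by-step check:
  P0: no waits; runs immediately, freeing L10
  P2: no waits; runs immediately, freeing L4
  P8 waits on L4 — all released -> runs and releases L11


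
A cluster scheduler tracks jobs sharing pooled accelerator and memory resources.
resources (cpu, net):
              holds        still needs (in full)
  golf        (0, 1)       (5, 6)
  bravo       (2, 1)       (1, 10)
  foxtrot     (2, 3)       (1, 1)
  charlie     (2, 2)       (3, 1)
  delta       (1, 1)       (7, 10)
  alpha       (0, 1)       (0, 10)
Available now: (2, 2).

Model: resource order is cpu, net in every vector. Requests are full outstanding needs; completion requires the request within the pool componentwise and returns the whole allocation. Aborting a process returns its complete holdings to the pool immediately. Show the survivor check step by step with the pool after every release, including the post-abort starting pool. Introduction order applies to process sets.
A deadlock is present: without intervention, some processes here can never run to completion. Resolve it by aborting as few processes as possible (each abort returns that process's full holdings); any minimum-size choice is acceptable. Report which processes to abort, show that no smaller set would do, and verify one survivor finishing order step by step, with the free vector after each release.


Abort delta and alpha.
Key observation: the returned (1, 2) from delta and alpha is what brings bravo — unrunnable before, under any order — into play at step 4.
Why nothing smaller works — every single abort fails: golf alone leaves bravo blocked (short on net); bravo alone leaves delta blocked (short on net); foxtrot alone leaves bravo blocked (short on net); charlie alone leaves bravo blocked (short on net); delta alone leaves bravo blocked (short on net); alpha alone leaves bravo blocked (short on net).
One survivor order: charlie, golf, foxtrot, bravo. Step-by-step check (post-abort pool first):
  pool = (3, 4)
  charlie needs (3, 1) <= (3, 4) -> finishes; pool += (2, 2) = (5, 6)
  golf needs (5, 6) <= (5, 6) -> finishes; pool += (0, 1) = (5, 7)
  foxtrot needs (1, 1) <= (5, 7) -> finishes; pool += (2, 3) = (7, 10)
  bravo needs (1, 10) <= (7, 10) -> finishes; pool += (2, 1) = (9, 11)


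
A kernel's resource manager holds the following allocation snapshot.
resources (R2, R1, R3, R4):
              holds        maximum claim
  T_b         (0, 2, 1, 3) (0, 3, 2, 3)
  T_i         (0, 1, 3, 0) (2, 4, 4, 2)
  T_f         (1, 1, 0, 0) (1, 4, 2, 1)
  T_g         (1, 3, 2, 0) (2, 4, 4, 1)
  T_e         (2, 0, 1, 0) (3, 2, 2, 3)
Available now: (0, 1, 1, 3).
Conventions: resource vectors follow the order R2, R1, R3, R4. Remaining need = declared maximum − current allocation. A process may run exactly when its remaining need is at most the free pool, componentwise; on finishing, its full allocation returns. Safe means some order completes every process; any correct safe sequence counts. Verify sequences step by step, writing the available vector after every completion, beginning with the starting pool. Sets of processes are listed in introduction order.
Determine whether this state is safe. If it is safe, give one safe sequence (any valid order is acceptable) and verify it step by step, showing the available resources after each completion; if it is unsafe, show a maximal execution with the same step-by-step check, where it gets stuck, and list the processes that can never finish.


SAFE. One safe sequence: T_b, T_f, T_g, T_e, T_i.
Key observation: at T_b the run first touches a limit — (0, 1, 1, 0) against (0, 1, 1, 3), exact on a resource it actually requests.
Check, step by step:
  pool = (0, 1, 1, 3)
  T_b needs (0, 1, 1, 0) <= (0, 1, 1, 3) -> finishes; pool += (0, 2, 1, 3) = (0, 3, 2, 6)
  T_f needs (0, 3, 2, 1) <= (0, 3, 2, 6) -> finishes; pool += (1, 1, 0, 0) = (1, 4, 2, 6)
  T_g needs (1, 1, 2, 1) <= (1, 4, 2, 6) -> finishes; pool += (1, 3, 2, 0) = (2, 7, 4, 6)
  T_e needs (1, 2, 1, 3) <= (2, 7, 4, 6) -> finishes; pool += (2, 0, 1, 0) = (4, 7, 5, 6)
  T_i needs (2, 3, 1, 2) <= (4, 7, 5, 6) -> finishes; pool += (0, 1, 3, 0) = (4, 8, 8, 6)


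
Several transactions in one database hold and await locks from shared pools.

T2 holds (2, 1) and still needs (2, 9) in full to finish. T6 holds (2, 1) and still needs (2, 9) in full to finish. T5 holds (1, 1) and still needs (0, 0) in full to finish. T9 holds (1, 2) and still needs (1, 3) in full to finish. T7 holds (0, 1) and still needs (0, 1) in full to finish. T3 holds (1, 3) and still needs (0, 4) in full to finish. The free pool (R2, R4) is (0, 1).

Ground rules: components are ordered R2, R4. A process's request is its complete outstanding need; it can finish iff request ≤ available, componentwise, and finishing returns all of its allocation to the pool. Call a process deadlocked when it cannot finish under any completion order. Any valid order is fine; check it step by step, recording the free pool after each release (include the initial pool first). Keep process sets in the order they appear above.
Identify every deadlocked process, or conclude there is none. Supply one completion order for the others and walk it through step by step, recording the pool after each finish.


Deadlocked: T2 and T6.
Key observation: T7, T5, T9, T3 can finish, but then (3, 8) is all there is, and the blocked group's R4 demands exceed it.
One completion order for the rest: T7, T5, T9, T3. Walking it through:
  pool = (0, 1)
  T7: need (0, 1) fits (0, 1); releases (0, 1), pool now (0, 2)
  T5: need (0, 0) fits (0, 2); releases (1, 1), pool now (1, 3)
  T9: need (1, 3) fits (1, 3); releases (1, 2), pool now (2, 5)
  T3: need (0, 4) fits (2, 5); releases (1, 3), pool now (3, 8)
The stuck group stays short no matter what:
  T2 still needs (2, 9) but only (3, 8) is free — short on R4
  T6 still needs (2, 9) but only (3, 8) is free — short on R4


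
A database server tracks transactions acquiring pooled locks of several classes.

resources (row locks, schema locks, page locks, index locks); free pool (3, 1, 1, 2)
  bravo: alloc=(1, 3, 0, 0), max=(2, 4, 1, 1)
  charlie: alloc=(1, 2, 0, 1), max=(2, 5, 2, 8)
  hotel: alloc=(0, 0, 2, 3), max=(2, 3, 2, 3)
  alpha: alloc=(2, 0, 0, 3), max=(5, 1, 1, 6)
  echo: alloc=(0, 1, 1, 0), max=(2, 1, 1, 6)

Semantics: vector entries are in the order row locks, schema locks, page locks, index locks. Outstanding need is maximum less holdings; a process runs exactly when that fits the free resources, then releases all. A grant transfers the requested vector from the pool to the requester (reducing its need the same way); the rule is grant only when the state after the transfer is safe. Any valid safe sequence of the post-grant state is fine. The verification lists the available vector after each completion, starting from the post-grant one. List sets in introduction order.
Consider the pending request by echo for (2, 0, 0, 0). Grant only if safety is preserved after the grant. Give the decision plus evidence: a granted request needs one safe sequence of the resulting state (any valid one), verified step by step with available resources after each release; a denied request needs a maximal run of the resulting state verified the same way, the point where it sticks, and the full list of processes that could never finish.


DENY. Granting would leave the state unsafe.
Key observation: after bravo, hotel the pool peaks at (2, 4, 3, 5), and each blocked process is short somewhere: charlie on index locks; alpha on row locks; echo on index locks.
After a pretend grant, a maximal execution: bravo, hotel — then nothing else fits. Verifying each step:
  pool = (1, 1, 1, 2)
  run bravo (needs (1, 1, 1, 1), free (1, 1, 1, 2)); after release of (1, 3, 0, 0) the pool is (2, 4, 1, 2)
  run hotel (needs (2, 3, 0, 0), free (2, 4, 1, 2)); after release of (0, 0, 2, 3) the pool is (2, 4, 3, 5)
  blocked: charlie wants (1, 3, 2, 7), pool (2, 4, 3, 5) — not enough index locks
  blocked: alpha wants (3, 1, 1, 3), pool (2, 4, 3, 5) — not enough row locks
  blocked: echo wants (0, 0, 0, 6), pool (2, 4, 3, 5) — not enough index locks
Post-grant, the permanently blocked set is charlie, alpha and echo.


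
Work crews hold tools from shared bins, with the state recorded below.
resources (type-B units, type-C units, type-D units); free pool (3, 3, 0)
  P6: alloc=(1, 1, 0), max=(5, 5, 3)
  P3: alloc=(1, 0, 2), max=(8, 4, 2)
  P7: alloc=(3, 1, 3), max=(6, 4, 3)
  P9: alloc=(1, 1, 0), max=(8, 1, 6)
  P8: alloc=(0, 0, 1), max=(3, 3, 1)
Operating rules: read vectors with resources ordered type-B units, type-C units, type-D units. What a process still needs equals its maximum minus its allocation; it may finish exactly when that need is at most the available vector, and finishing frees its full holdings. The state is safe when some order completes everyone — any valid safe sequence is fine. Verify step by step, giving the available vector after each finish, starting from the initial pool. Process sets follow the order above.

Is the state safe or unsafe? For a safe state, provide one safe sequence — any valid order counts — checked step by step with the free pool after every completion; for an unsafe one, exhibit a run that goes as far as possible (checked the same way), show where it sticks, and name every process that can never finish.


SAFE, for example via the order P7, P6, P3, P8, P9.
Key observation: P7 marks the first exact bind of the order: its need (3, 3, 0) fits the free (3, 3, 0) with zero slack on a requested resource.
Step-by-step check:
  pool = (3, 3, 0)
  P7 needs (3, 3, 0) <= (3, 3, 0) -> finishes; pool += (3, 1, 3) = (6, 4, 3)
  P6 needs (4, 4, 3) <= (6, 4, 3) -> finishes; pool += (1, 1, 0) = (7, 5, 3)
  P3 needs (7, 4, 0) <= (7, 5, 3) -> finishes; pool += (1, 0, 2) = (8, 5, 5)
  P8 needs (3, 3, 0) <= (8, 5, 5) -> finishes; pool += (0, 0, 1) = (8, 5, 6)
  P9 needs (7, 0, 6) <= (8, 5, 6) -> finishes; pool += (1, 1, 0) = (9, 6, 6)


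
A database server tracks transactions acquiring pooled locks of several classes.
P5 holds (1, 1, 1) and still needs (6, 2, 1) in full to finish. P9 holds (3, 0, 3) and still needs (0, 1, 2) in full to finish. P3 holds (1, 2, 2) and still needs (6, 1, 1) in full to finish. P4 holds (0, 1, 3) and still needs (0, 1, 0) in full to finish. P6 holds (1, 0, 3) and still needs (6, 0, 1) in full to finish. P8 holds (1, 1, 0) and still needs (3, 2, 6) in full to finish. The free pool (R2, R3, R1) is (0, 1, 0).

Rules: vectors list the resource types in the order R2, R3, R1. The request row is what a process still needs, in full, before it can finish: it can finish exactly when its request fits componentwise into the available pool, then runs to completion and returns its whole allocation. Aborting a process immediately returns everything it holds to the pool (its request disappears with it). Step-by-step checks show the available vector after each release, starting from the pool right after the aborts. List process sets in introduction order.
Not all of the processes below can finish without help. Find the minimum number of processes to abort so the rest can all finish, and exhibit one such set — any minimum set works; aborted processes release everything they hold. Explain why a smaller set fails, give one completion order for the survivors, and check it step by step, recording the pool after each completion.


Minimum abort set: P3 and P6.
Key observation: the returned (2, 2, 5) from P3 and P6 is what brings P5 — unrunnable before, under any order — into play at step 4.
Minimality, checking each single-abort alternative: P5 alone leaves P3 blocked (short on R2); P9 alone leaves P5 blocked (short on R2); P3 alone leaves P5 blocked (short on R2); P4 alone leaves P5 blocked (short on R2); P6 alone leaves P5 blocked (short on R2); P8 alone leaves P5 blocked (short on R2).
Survivors finish in the order: P4, P9, P8, P5. Verifying each step (pool after the aborts first):
  pool = (2, 3, 5)
  P4: need (0, 1, 0) fits (2, 3, 5); releases (0, 1, 3), pool now (2, 4, 8)
  P9: need (0, 1, 2) fits (2, 4, 8); releases (3, 0, 3), pool now (5, 4, 11)
  P8: need (3, 2, 6) fits (5, 4, 11); releases (1, 1, 0), pool now (6, 5, 11)
  P5: need (6, 2, 1) fits (6, 5, 11); releases (1, 1, 1), pool now (7, 6, 12)


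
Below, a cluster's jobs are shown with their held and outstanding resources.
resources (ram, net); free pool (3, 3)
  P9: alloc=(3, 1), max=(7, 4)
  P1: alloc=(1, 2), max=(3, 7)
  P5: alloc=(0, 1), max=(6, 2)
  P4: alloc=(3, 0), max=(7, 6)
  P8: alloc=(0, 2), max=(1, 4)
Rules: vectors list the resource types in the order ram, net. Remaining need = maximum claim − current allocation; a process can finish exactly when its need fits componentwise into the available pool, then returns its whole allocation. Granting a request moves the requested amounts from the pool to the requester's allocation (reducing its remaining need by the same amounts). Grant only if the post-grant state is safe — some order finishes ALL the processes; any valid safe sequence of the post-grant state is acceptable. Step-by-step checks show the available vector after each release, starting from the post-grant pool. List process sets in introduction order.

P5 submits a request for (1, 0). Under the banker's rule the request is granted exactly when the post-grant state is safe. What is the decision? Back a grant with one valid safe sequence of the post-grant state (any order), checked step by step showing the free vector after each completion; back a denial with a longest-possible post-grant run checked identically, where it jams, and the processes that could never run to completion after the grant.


DENY: after the grant no complete ordering would exist.
Key observation: ram is the bottleneck — with P8, P1 done the pool holds (3, 7), short of every remaining need.
Pretend the grant happened; the run P8, P1 goes as far as possible. Verifying each step:
  pool = (2, 3)
  P8 needs (1, 2) <= (2, 3) -> finishes; pool += (0, 2) = (2, 5)
  P1 needs (2, 5) <= (2, 5) -> finishes; pool += (1, 2) = (3, 7)
  P9 still needs (4, 3) but only (3, 7) is free — short on ram
  P5 still needs (5, 1) but only (3, 7) is free — short on ram
  P4 still needs (4, 6) but only (3, 7) is free — short on ram
Processes that could never finish after the grant: P9, P5 and P4.


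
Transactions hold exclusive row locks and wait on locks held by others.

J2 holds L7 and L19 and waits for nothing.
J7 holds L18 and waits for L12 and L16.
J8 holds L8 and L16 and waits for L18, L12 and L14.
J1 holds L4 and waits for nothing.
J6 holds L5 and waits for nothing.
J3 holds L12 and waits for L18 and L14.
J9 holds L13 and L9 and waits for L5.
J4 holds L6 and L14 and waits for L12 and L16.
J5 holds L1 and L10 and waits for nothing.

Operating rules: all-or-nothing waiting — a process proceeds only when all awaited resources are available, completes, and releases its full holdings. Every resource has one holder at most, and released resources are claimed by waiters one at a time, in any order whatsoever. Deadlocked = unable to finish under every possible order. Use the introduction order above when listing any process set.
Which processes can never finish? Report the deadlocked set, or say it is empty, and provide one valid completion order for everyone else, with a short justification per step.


The deadlocked set is J7, J8, J3 and J4.
Key observation: the waits loop around J7 -> J8 -> J7 with no way out; J3 and J4 are caught in further circular waits.
The rest can finish in the order J1, J5, J2, J6, J9.
Check, step by step:
  J1 waits on nothing -> runs at once and releases L4
  J5 waits on nothing -> runs at once and releases L1 and L10
  J2 waits on nothing -> runs at once and releases L7 and L19
  J6 waits on nothing -> runs at once and releases L5
  run J9 (all its waits — L5 — are resolved); releases L13 and L9


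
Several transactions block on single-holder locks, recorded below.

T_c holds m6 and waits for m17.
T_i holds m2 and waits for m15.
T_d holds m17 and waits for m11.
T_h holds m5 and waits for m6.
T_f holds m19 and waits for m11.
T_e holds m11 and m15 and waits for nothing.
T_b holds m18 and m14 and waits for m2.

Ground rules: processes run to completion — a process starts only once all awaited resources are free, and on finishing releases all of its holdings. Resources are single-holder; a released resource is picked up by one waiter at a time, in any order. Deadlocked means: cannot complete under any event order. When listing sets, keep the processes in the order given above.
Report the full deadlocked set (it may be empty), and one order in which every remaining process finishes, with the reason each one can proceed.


No process is deadlocked.
Key observation: the wait relation is loop-free; peeling off processes with no waits unwinds the whole state.
The rest can finish in the order T_e, T_f, T_d, T_i, T_c, T_h, T_b.
Verifying each step:
  run T_e (it waits on nothing); releases m11 and m15
  T_f waits on m11 — all released -> runs and releases m19
  T_d waits on m11 — all released -> runs and releases m17
  T_i waits on m15 — all released -> runs and releases m2
  T_c waits on m17 — all released -> runs and releases m6
  T_h waits on m6 — all released -> runs and releases m5
  T_b waits on m2 — all released -> runs and releases m18 and m14


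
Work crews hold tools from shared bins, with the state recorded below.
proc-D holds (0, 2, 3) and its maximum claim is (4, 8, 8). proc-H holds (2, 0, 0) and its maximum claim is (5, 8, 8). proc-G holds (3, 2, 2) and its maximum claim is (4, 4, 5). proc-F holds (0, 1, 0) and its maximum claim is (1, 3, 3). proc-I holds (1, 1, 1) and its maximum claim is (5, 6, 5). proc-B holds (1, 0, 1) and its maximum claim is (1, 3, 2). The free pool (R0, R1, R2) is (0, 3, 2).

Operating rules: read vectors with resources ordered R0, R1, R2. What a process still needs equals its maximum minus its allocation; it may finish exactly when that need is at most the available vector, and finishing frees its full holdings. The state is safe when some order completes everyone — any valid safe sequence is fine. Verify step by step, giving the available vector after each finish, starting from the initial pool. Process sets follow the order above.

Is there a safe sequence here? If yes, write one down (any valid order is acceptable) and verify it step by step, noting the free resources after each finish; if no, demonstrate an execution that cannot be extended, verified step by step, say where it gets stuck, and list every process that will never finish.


SAFE — a valid safe sequence is proc-B, proc-G, proc-I, proc-D, proc-F, proc-H.
Key observation: the order's first zero-slack moment is proc-B ((0, 3, 1) needed, (0, 3, 2) free — a requested resource with nothing to spare).
Walking it through:
  pool = (0, 3, 2)
  proc-B needs (0, 3, 1) <= (0, 3, 2) -> finishes; pool += (1, 0, 1) = (1, 3, 3)
  proc-G needs (1, 2, 3) <= (1, 3, 3) -> finishes; pool += (3, 2, 2) = (4, 5, 5)
  proc-I needs (4, 5, 4) <= (4, 5, 5) -> finishes; pool += (1, 1, 1) = (5, 6, 6)
  proc-D needs (4, 6, 5) <= (5, 6, 6) -> finishes; pool += (0, 2, 3) = (5, 8, 9)
  proc-F needs (1, 2, 3) <= (5, 8, 9) -> finishes; pool += (0, 1, 0) = (5, 9, 9)
  proc-H needs (3, 8, 8) <= (5, 9, 9) -> finishes; pool += (2, 0, 0) = (7, 9, 9)


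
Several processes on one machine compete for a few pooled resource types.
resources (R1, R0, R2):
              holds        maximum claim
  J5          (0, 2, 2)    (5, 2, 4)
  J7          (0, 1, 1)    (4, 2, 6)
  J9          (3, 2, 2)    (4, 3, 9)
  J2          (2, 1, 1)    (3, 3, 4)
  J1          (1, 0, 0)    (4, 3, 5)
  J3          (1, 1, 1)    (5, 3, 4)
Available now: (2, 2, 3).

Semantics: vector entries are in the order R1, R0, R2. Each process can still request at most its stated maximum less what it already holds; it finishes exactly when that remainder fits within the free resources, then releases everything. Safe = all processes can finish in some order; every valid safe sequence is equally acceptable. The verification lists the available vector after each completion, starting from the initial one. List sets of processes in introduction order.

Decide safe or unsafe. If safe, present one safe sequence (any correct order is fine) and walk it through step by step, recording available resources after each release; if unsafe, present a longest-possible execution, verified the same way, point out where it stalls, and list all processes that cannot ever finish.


SAFE — a valid safe sequence is J2, J3, J7, J5, J1, J9.
Key observation: reading the order forward, J2 is the first process whose need (1, 2, 3) meets the free pool (2, 2, 3) exactly on a resource it requests.
Verifying each step:
  pool = (2, 2, 3)
  J2: need (1, 2, 3) fits (2, 2, 3); releases (2, 1, 1), pool now (4, 3, 4)
  J3: need (4, 2, 3) fits (4, 3, 4); releases (1, 1, 1), pool now (5, 4, 5)
  J7: need (4, 1, 5) fits (5, 4, 5); releases (0, 1, 1), pool now (5, 5, 6)
  J5: need (5, 0, 2) fits (5, 5, 6); releases (0, 2, 2), pool now (5, 7, 8)
  J1: need (3, 3, 5) fits (5, 7, 8); releases (1, 0, 0), pool now (6, 7, 8)
  J9: need (1, 1, 7) fits (6, 7, 8); releases (3, 2, 2), pool now (9, 9, 10)
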